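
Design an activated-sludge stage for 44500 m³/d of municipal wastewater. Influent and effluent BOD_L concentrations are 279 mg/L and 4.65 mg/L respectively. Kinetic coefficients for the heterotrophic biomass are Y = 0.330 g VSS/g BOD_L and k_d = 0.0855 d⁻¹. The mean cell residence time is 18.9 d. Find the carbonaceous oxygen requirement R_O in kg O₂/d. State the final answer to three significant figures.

The observed yield is Y_obs = Y/(1 + k_d·θ_c) = 0.330 / (1 + 0.0855 × 18.9) = 0.330 / 2.616 = 0.1261 g VSS per g BOD_L removed.
Q·(S₀ − S) = 44500 × (279 − 4.65) × 10⁻³ = 12209 kg/d removed.
P_X = Y_obs·Q·(S₀ − S) = 0.1261 × 12209 = 1540 kg VSS/d.
R_O = Q·ΔS − 1.42 P_X = 12209 − 2187 = 10022 kg O₂/d.

R_O ≈ 10000 kg O₂/d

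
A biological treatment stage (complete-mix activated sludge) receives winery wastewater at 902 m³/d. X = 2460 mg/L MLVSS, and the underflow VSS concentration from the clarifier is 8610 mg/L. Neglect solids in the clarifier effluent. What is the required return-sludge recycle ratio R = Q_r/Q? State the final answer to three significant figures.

R = Q_r/Q = X/(X_r − X) = 2460 / (8610 − 2460) = 0.4000.

R ≈ 0.400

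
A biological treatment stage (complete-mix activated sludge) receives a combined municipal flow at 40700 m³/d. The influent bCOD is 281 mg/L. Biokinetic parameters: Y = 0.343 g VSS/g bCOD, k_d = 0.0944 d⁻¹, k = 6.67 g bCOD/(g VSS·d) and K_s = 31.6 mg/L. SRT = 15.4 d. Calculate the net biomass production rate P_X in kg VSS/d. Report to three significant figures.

From the Monod/SRT balance for a CMAS, S = K_s·(1+k_d θ_c)/[θ_c·(Y k − k_d) − 1] = 31.6 × (1 + 0.0944 × 15.4) / [15.4 × (0.343 × 6.67 − 0.0944) − 1] = 77.54 / 32.78 = 2.366 mg/L.
Observed yield with endogenous decay: Y_obs = Y / (1 + k_d·θ_c) = 0.343 / (1 + 0.0944 × 15.4) = 0.343 / 2.454 = 0.1398 g VSS/g bCOD.
Substrate removed = Q·(S₀ − S) = 40700 m³/d × (281 − 2.37) g/m³ = 1.13×10^7 g/d = 11340 kg/d.
P_X = Y_obs · Q(S₀ − S) = 0.1398 × 11340 = 1585 kg VSS/d.

P_X ≈ 1590 kg VSS/d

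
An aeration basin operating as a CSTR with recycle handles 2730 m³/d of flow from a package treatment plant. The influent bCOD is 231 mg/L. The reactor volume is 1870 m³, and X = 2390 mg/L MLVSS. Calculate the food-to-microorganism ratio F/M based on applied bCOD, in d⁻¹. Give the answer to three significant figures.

Food-to-microorganism ratio F/M = Q S₀ / (V X) = 2730 × 231 / (1870 × 2390) = 0.1411 d⁻¹.

F/M ≈ 0.141 d⁻¹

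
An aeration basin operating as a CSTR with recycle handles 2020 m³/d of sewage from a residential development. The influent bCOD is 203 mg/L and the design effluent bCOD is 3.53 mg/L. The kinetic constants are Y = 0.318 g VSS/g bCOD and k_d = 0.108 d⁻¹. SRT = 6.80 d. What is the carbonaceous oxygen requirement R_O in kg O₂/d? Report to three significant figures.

R_O ≈ 298 kg O₂/d

The observed yield is Y_obs = Y/(1 + k_d·θ_c) = 0.318 / (1 + 0.108 × 6.80) = 0.318 / 1.734 = 0.1833 g VSS per g bCOD removed.
Mass of bCOD removed per day: Q(S₀ − S) = 2020 × 199.5 g/m³ = 402.9 kg/d.
Net sludge production P_X = 0.1833 × 402.9 = 73.88 kg VSS/d.
R_O = Q·ΔS − 1.42 P_X = 402.9 − 104.9 = 298.0 kg O₂/d.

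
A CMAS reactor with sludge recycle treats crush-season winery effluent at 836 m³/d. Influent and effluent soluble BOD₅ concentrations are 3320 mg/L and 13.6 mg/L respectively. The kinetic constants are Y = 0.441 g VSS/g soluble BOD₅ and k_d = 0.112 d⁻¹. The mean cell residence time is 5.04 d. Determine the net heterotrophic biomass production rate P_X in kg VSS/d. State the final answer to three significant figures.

P_X ≈ 779 kg VSS/d

Y_obs = Y / (1 + k_d θ_c) = 0.441 / (1 + 0.112 × 5.04) = 0.441 / 1.564 = 0.2819.
Q·(S₀ − S) = 836 × (3320 − 13.6) × 10⁻³ = 2764 kg/d removed.
So the net sludge growth is P_X = 0.2819 × 2764 = 779.2 kg VSS/d.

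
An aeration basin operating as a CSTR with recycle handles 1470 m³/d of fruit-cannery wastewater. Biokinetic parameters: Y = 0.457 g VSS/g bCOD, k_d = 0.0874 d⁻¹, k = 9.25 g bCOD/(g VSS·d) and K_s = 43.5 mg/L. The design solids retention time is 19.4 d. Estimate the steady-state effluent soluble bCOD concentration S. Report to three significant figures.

S ≈ 1.48 mg/L

For a completely mixed reactor with recycle the Lawrence–McCarty relation gives S = K_s·(1 + k_d·θ_c) / [θ_c·(Y·k − k_d) − 1] = 43.5 × (1 + 0.0874 × 19.4) / [19.4 × (0.457 × 9.25 − 0.0874) − 1] = 117.3 / 79.31 = 1.478 mg/L.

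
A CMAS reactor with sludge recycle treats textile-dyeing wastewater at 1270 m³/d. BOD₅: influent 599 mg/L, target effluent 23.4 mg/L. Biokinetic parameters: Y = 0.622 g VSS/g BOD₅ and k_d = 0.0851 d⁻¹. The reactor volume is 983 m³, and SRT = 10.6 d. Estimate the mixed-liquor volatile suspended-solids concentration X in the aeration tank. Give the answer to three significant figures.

X = Y·Q·ΔS·θ_c / [V·(1 + k_d θ_c)] = 0.622 × 1270 × (599 − 23.4) × 10.6 / [983 × (1 + 0.0851 × 10.6)] = 2578 mg/L.

X ≈ 2580 mg/L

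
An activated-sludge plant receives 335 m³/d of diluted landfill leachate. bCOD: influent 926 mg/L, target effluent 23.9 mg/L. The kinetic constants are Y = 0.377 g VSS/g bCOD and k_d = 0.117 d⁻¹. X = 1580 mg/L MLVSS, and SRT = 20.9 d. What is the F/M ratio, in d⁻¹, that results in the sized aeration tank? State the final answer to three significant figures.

F/M ≈ 0.449 d⁻¹

Rearranging the biomass balance for a CMAS with decay, V = Y·Q·ΔS·θ_c / [X·(1+k_d θ_c)] = 0.377 × 335 × (926 − 23.9) × 20.9 / [1580 × (1 + 0.117 × 20.9)] = 2.38×10^6 / 5444 = 437.4 m³.
F/M = applied load / biomass = Q·S₀/(V·X) = 335 × 926 / (437.4 × 1580) = 0.4488 d⁻¹.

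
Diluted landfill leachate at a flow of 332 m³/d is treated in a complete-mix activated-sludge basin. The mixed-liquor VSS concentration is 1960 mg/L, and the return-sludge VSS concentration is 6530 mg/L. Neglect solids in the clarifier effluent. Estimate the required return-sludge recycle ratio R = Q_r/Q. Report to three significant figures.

R ≈ 0.429

Solids balance on the clarifier gives (1+R)X = R·X_r, so R = X/(X_r − X) = 1960 / (6530 − 1960) = 0.4289.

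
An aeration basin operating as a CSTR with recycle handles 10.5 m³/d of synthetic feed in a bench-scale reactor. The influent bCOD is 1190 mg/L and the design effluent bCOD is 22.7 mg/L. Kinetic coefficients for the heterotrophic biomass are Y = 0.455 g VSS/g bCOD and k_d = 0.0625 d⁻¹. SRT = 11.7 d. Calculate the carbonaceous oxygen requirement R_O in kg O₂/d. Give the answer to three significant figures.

Correct the yield for decay: Y_obs = Y/(1 + k_d θ_c) = 0.455 / (1 + 0.0625 × 11.7) = 0.455 / 1.731 = 0.2628.
Mass of bCOD removed per day: Q(S₀ − S) = 10.5 × 1167 g/m³ = 12.26 kg/d.
P_X = Y_obs·Q·(S₀ − S) = 0.2628 × 12.26 = 3.221 kg VSS/d.
R_O = Q·ΔS − 1.42 P_X = 12.26 − 4.574 = 7.682 kg O₂/d.

R_O ≈ 7.68 kg O₂/d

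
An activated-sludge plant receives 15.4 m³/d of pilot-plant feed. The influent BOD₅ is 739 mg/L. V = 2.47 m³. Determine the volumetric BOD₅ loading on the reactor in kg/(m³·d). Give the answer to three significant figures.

L_v ≈ 4.61 kg BOD₅/(m³·d)

Applied BOD₅ load per unit volume = Q·S₀/V = (15.4 × 739/1000)/2.470 = 4.608 kg BOD₅·m⁻³·d⁻¹.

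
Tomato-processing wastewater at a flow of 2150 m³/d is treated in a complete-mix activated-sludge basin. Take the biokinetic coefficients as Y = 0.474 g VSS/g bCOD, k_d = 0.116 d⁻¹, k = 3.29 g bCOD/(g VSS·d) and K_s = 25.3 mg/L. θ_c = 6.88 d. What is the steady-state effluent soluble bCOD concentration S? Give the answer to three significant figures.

S ≈ 5.09 mg/L

For a completely mixed reactor with recycle the Lawrence–McCarty relation gives S = K_s·(1 + k_d·θ_c) / [θ_c·(Y·k − k_d) − 1] = 25.3 × (1 + 0.116 × 6.88) / [6.88 × (0.474 × 3.29 − 0.116) − 1] = 45.49 / 8.931 = 5.094 mg/L.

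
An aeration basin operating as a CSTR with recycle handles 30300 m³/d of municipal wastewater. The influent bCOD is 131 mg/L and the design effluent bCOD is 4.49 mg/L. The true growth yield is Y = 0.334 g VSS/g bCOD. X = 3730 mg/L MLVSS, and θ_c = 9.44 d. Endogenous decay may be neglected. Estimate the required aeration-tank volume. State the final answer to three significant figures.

V ≈ 3240 m³

Biomass mass balance (decay neglected): V·X = Y·Q·(S₀ − S)·θ_c, so V = 0.334 × 30300 × (131 − 4.49) × 9.44 / 3730 = 3240 m³.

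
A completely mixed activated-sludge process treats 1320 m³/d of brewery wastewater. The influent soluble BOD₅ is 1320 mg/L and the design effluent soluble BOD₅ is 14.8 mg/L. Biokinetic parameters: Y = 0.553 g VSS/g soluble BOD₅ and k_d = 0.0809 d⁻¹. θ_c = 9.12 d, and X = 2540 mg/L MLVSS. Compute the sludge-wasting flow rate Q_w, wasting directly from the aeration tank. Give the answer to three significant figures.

Q_w ≈ 216 m³/d

Steady-state biomass mass balance: V·X·(1 + k_d·θ_c) = Y·Q·(S₀ − S)·θ_c, so V = 0.553 × 1320 × (1320 − 14.8) × 9.12 / [2540 × (1 + 0.0809 × 9.12)] = 8.69×10^6 / 4414 = 1969 m³.
For wasting at MLVSS concentration, Q_w = V/θ_c = 1969/9.12 = 215.8 m³/d.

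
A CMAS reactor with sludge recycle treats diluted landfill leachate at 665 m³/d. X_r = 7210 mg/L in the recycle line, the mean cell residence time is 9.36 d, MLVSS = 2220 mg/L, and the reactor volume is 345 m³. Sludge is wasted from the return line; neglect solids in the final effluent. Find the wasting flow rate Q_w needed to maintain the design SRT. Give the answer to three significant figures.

Q_w ≈ 11.3 m³/d

θ_c = V·X/(Q_w·X_r) when wasting from the recycle, so Q_w = V·X/(θ_c·X_r) = 345.0 × 2220 / (9.36 × 7210) = 11.35 m³/d.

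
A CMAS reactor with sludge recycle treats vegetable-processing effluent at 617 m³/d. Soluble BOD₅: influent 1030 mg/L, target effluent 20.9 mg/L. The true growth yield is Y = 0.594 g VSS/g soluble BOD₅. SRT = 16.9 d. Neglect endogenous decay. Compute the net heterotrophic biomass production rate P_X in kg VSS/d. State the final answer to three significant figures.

No decay correction is needed, so Y_obs = Y = 0.594.
ΔS = 1030 − 20.9 = 1009 mg/L, so the substrate removal rate is 617 × 1009/1000 = 622.6 kg soluble BOD₅/d.
Biomass produced: P_X = Y_obs·Q·ΔS = 0.5940 × 622.6 ≈ 369.8 kg VSS/d.

P_X ≈ 370 kg VSS/d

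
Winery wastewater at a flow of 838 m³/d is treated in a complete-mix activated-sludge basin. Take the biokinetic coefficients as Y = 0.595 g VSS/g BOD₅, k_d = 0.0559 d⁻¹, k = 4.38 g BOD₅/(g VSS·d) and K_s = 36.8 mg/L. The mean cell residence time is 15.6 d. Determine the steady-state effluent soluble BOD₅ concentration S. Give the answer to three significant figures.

Effluent substrate depends only on kinetics and SRT: S = K_s(1 + k_d θ_c) / [θ_c(Yk − k_d) − 1] = 36.8 × (1 + 0.0559 × 15.6) / [15.6 × (0.595 × 4.38 − 0.0559) − 1] = 68.89 / 38.78 = 1.776 mg/L.

S ≈ 1.78 mg/L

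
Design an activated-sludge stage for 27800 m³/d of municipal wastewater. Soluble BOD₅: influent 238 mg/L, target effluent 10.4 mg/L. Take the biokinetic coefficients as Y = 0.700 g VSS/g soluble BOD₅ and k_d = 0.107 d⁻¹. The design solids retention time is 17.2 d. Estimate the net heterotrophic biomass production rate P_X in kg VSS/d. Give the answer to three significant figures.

P_X ≈ 1560 kg VSS/d

Observed yield with endogenous decay: Y_obs = Y / (1 + k_d·θ_c) = 0.700 / (1 + 0.107 × 17.2) = 0.700 / 2.840 = 0.2464 g VSS/g soluble BOD₅.
Q·(S₀ − S) = 27800 × (238 − 10.4) × 10⁻³ = 6327 kg/d removed.
So the net sludge growth is P_X = 0.2464 × 6327 = 1559 kg VSS/d.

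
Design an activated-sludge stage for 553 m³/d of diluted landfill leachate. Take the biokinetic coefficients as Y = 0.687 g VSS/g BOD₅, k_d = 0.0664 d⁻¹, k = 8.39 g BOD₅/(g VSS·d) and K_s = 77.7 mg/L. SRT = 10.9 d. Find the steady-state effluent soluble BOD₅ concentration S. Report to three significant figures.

From the Monod/SRT balance for a CMAS, S = K_s·(1+k_d θ_c)/[θ_c·(Y k − k_d) − 1] = 77.7 × (1 + 0.0664 × 10.9) / [10.9 × (0.687 × 8.39 − 0.0664) − 1] = 133.9 / 61.10 = 2.192 mg/L.

S ≈ 2.19 mg/L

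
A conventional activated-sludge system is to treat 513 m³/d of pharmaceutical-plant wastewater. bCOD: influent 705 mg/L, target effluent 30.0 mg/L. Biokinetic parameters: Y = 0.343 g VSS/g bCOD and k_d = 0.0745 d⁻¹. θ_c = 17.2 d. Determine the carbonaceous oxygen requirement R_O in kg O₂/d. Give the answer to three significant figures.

R_O ≈ 272 kg O₂/d

Observed yield with endogenous decay: Y_obs = Y / (1 + k_d·θ_c) = 0.343 / (1 + 0.0745 × 17.2) = 0.343 / 2.281 = 0.1503 g VSS/g bCOD.
ΔS = 705 − 30.0 = 675.0 mg/L, so the substrate removal rate is 513 × 675.0/1000 = 346.3 kg bCOD/d.
Net sludge production P_X = 0.1503 × 346.3 = 52.06 kg VSS/d.
Carbonaceous O₂ demand = substrate oxidised − cell-mass equivalent = 346.3 − 1.42 × 52.06 = 272.3 kg O₂/d.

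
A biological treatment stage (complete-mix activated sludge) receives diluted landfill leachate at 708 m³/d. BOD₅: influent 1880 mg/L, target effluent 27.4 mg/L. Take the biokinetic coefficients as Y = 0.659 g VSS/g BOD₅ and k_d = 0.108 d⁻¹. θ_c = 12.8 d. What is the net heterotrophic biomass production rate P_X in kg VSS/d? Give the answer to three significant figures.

Correct the yield for decay: Y_obs = Y/(1 + k_d θ_c) = 0.659 / (1 + 0.108 × 12.8) = 0.659 / 2.382 = 0.2766.
ΔS = 1880 − 27.4 = 1853 mg/L, so the substrate removal rate is 708 × 1853/1000 = 1312 kg BOD₅/d.
Net biomass production P_X = Y_obs × Q·(S₀ − S) = 0.2766 × 1312 = 362.8 kg VSS/d.

P_X ≈ 363 kg VSS/d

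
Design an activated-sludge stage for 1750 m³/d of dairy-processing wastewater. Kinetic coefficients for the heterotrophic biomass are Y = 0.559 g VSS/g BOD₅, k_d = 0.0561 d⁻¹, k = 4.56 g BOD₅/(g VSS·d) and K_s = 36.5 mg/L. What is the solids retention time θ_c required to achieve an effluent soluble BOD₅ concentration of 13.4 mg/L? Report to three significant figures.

From 1/θ_c = Y·k·S/(K_s + S) − k_d: Y·k·S/(K_s+S) = 0.559 × 4.56 × 13.4 / (36.5 + 13.4) = 0.6845 d⁻¹.
Then 1/θ_c = μ − k_d = 0.6845 − 0.0561 = 0.6284 d⁻¹, giving θ_c = 1.591 d.

θ_c ≈ 1.59 d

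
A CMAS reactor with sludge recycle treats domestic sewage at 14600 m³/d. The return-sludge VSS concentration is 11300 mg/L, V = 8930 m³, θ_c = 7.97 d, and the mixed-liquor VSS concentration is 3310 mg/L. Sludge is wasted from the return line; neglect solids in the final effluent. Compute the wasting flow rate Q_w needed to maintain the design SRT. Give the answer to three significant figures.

Q_w ≈ 328 m³/d

Q_w = (V·X)/(θ_c X_r) = 8930 × 3310 / (7.97 × 11300) = 328.2 m³/d.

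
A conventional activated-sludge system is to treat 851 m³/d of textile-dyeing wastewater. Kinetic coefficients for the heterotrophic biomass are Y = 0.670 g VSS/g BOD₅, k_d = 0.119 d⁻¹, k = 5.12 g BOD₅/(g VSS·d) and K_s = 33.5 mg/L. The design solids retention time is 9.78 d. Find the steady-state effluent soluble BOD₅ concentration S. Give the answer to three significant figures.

Effluent substrate depends only on kinetics and SRT: S = K_s(1 + k_d θ_c) / [θ_c(Yk − k_d) − 1] = 33.5 × (1 + 0.119 × 9.78) / [9.78 × (0.670 × 5.12 − 0.119) − 1] = 72.49 / 31.39 = 2.310 mg/L.

S ≈ 2.31 mg/L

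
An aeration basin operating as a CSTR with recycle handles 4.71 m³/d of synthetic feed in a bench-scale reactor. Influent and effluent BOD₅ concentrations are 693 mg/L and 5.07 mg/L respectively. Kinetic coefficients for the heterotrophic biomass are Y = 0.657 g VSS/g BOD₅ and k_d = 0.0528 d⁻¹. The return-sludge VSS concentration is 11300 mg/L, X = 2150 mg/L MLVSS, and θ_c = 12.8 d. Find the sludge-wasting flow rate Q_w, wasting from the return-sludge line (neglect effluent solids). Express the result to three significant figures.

Q_w ≈ 0.112 m³/d

Rearranging the biomass balance for a CMAS with decay, V = Y·Q·ΔS·θ_c / [X·(1+k_d θ_c)] = 0.657 × 4.71 × (693 − 5.07) × 12.8 / [2150 × (1 + 0.0528 × 12.8)] = 2.72×10^4 / 3603 = 7.563 m³.
Q_w = (V·X)/(θ_c X_r) = 7.563 × 2150 / (12.8 × 11300) = 0.1124 m³/d.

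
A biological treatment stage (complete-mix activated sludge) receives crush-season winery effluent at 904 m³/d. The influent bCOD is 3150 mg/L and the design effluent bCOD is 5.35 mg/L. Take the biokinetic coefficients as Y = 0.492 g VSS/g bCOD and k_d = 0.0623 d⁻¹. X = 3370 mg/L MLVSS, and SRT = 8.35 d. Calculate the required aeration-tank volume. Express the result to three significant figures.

From the SRT design equation V = Y Q (S₀−S) θ_c / [X (1 + k_d θ_c)] = 0.492 × 904 × (3150 − 5.35) × 8.35 / [3370 × (1 + 0.0623 × 8.35)] = 1.17×10^7 / 5123 = 2280 m³.

V ≈ 2280 m³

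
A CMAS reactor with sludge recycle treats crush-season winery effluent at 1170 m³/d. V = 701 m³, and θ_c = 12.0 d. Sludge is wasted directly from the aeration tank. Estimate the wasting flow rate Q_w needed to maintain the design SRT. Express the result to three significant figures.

Wasting from the aeration tank: Q_w = V / θ_c = 701.0 / 12.0 = 58.42 m³/d.

Q_w ≈ 58.4 m³/d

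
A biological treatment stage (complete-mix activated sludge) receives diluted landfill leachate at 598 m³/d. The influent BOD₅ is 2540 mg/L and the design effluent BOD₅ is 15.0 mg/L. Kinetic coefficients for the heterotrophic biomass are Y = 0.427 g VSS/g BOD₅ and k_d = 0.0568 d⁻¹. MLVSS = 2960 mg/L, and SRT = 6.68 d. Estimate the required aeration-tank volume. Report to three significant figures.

V ≈ 1050 m³

Steady-state biomass mass balance: V·X·(1 + k_d·θ_c) = Y·Q·(S₀ − S)·θ_c, so V = 0.427 × 598 × (2540 − 15.0) × 6.68 / [2960 × (1 + 0.0568 × 6.68)] = 4.31×10^6 / 4083 = 1055 m³.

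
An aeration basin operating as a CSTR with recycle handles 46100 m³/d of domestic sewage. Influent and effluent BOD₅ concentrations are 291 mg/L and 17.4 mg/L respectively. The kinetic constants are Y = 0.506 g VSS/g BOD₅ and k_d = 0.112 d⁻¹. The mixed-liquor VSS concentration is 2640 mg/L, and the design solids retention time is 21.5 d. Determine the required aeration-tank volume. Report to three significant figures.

V ≈ 15300 m³

Steady-state biomass mass balance: V·X·(1 + k_d·θ_c) = Y·Q·(S₀ − S)·θ_c, so V = 0.506 × 46100 × (291 − 17.4) × 21.5 / [2640 × (1 + 0.112 × 21.5)] = 1.37×10^8 / 8997 = 15251 m³.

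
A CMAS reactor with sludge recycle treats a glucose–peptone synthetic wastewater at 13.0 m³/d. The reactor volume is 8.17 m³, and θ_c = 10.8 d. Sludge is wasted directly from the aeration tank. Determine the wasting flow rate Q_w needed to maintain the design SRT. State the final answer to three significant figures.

Wasting from the aeration tank: Q_w = V / θ_c = 8.170 / 10.8 = 0.7565 m³/d.

Q_w ≈ 0.756 m³/d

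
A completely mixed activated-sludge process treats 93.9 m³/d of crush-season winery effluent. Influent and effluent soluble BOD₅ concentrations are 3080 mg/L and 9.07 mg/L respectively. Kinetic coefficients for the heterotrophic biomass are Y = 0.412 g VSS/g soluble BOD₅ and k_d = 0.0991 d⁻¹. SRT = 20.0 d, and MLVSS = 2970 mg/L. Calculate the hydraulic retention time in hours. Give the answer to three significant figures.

τ ≈ 68.6 h

Steady-state biomass mass balance: V·X·(1 + k_d·θ_c) = Y·Q·(S₀ − S)·θ_c, so V = 0.412 × 93.9 × (3080 − 9.07) × 20.0 / [2970 × (1 + 0.0991 × 20.0)] = 2.38×10^6 / 8857 = 268.3 m³.
Hydraulic retention time τ = V/Q = 268.3 / 93.9 = 2.857 d = 68.57 h.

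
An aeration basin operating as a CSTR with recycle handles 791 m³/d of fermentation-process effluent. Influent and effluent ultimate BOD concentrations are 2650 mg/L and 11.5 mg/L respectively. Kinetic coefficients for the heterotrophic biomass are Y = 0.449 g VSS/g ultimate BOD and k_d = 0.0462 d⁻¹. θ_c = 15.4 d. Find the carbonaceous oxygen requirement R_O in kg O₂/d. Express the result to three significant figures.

R_O ≈ 1310 kg O₂/d

The observed yield is Y_obs = Y/(1 + k_d·θ_c) = 0.449 / (1 + 0.0462 × 15.4) = 0.449 / 1.711 = 0.2623 g VSS per g ultimate BOD removed.
Q·(S₀ − S) = 791 × (2650 − 11.5) × 10⁻³ = 2087 kg/d removed.
Net sludge production P_X = 0.2623 × 2087 = 547.5 kg VSS/d.
R_O = Q·(S₀ − S) − 1.42·P_X = 2087 − 1.42 × 547.5 = 1310 kg O₂/d.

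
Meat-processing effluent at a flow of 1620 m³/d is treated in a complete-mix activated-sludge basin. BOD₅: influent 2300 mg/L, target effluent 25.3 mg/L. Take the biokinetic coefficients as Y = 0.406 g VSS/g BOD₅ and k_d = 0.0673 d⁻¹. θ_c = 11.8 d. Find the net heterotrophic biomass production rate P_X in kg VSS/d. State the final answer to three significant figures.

Observed yield with endogenous decay: Y_obs = Y / (1 + k_d·θ_c) = 0.406 / (1 + 0.0673 × 11.8) = 0.406 / 1.794 = 0.2263 g VSS/g BOD₅.
Q·(S₀ − S) = 1620 × (2300 − 25.3) × 10⁻³ = 3685 kg/d removed.
P_X = Y_obs · Q(S₀ − S) = 0.2263 × 3685 = 833.9 kg VSS/d.

P_X ≈ 834 kg VSS/d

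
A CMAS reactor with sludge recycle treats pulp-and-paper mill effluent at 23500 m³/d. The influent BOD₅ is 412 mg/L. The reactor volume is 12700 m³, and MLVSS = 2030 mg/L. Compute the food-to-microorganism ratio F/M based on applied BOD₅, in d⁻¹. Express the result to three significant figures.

F/M ≈ 0.376 d⁻¹

Food-to-microorganism ratio F/M = Q S₀ / (V X) = 23500 × 412 / (12700 × 2030) = 0.3755 d⁻¹.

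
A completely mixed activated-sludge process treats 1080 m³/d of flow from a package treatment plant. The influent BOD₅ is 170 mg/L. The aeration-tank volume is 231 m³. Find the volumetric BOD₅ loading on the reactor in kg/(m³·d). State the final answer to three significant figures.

L_v ≈ 0.795 kg BOD₅/(m³·d)

Applied BOD₅ load per unit volume = Q·S₀/V = (1080 × 170/1000)/231.0 = 0.7948 kg BOD₅·m⁻³·d⁻¹.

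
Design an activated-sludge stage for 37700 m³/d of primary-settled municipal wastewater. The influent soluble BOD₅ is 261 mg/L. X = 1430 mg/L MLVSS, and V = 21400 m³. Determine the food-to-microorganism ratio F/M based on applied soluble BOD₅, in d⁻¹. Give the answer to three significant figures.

Food-to-microorganism ratio F/M = Q S₀ / (V X) = 37700 × 261 / (21400 × 1430) = 0.3215 d⁻¹.

F/M ≈ 0.322 d⁻¹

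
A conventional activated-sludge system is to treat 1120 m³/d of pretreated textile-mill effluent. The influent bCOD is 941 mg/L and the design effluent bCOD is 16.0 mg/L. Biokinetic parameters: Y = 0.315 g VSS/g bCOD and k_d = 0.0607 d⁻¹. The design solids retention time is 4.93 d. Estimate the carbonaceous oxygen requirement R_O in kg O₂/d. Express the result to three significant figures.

The observed yield is Y_obs = Y/(1 + k_d·θ_c) = 0.315 / (1 + 0.0607 × 4.93) = 0.315 / 1.299 = 0.2424 g VSS per g bCOD removed.
Q·(S₀ − S) = 1120 × (941 − 16.0) × 10⁻³ = 1036 kg/d removed.
Biomass synthesised: P_X = Y_obs × 1036 = 251.2 kg VSS/d.
R_O = Q·ΔS − 1.42 P_X = 1036 − 356.7 = 679.3 kg O₂/d.

R_O ≈ 679 kg O₂/d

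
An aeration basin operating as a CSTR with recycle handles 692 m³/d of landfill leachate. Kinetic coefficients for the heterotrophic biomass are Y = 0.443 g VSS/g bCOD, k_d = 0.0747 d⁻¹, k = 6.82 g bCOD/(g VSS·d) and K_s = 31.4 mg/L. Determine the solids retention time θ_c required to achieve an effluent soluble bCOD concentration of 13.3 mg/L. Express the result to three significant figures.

Specific growth rate at S = 13.3 mg/L: μ = YkS/(K_s+S) = 0.443·6.82·13.3/(31.4+13.3) = 0.8989 d⁻¹.
1/θ_c = 0.8989 − 0.0747 = 0.8242 d⁻¹, so θ_c = 1.213 d.

θ_c ≈ 1.21 d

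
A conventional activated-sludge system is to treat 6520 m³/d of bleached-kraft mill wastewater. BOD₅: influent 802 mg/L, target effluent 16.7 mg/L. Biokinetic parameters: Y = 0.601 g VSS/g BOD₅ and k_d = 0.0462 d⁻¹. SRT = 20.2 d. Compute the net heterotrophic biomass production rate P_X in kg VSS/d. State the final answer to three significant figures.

P_X ≈ 1590 kg VSS/d

Observed yield with endogenous decay: Y_obs = Y / (1 + k_d·θ_c) = 0.601 / (1 + 0.0462 × 20.2) = 0.601 / 1.933 = 0.3109 g VSS/g BOD₅.
Mass of BOD₅ removed per day: Q(S₀ − S) = 6520 × 785.3 g/m³ = 5120 kg/d.
P_X = Y_obs · Q(S₀ − S) = 0.3109 × 5120 = 1592 kg VSS/d.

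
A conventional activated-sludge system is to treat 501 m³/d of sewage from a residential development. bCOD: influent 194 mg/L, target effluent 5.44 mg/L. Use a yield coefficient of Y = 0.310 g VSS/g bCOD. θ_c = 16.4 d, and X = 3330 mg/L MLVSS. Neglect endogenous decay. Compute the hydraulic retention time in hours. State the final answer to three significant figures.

V·X = Y·Q·ΔS·θ_c gives V = 0.310 × 501 × (194 − 5.44) × 16.4 / 3330 = 144.2 m³.
τ = V/Q = 144.2/501 = 0.2879 d, or 6.909 h.

τ ≈ 6.91 h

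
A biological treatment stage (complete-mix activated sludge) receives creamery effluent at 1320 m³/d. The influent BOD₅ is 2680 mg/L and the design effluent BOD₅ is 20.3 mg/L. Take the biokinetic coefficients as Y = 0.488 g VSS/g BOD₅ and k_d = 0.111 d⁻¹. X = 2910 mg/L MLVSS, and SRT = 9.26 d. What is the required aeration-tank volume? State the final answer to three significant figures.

V ≈ 2690 m³

From the SRT design equation V = Y Q (S₀−S) θ_c / [X (1 + k_d θ_c)] = 0.488 × 1320 × (2680 − 20.3) × 9.26 / [2910 × (1 + 0.111 × 9.26)] = 1.59×10^7 / 5901 = 2688 m³.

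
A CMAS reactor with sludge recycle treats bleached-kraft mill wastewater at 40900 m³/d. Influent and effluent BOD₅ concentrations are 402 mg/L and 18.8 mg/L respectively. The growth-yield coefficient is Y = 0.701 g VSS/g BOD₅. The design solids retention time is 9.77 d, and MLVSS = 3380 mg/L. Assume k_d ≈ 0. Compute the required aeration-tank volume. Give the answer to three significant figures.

V ≈ 31800 m³

Biomass mass balance (decay neglected): V·X = Y·Q·(S₀ − S)·θ_c, so V = 0.701 × 40900 × (402 − 18.8) × 9.77 / 3380 = 31757 m³.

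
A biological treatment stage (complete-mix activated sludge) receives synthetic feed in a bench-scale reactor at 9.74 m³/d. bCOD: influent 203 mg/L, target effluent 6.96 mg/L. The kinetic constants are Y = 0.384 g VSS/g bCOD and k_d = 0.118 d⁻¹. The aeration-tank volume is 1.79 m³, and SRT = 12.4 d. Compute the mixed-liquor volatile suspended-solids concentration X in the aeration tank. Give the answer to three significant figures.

Solving the biomass balance for X: X = Y Q (S₀−S) θ_c / [V (1+k_d θ_c)] = 0.384 × 9.74 × (203 − 6.96) × 12.4 / [1.79 × (1 + 0.118 × 12.4)] = 2062 mg/L.

X ≈ 2060 mg/L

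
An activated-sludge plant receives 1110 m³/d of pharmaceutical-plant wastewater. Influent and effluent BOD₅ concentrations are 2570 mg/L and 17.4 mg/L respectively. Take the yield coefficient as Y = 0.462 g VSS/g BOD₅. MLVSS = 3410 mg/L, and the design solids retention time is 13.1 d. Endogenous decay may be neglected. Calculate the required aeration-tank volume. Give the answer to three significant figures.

V ≈ 5030 m³

Biomass mass balance (decay neglected): V·X = Y·Q·(S₀ − S)·θ_c, so V = 0.462 × 1110 × (2570 − 17.4) × 13.1 / 3410 = 5029 m³.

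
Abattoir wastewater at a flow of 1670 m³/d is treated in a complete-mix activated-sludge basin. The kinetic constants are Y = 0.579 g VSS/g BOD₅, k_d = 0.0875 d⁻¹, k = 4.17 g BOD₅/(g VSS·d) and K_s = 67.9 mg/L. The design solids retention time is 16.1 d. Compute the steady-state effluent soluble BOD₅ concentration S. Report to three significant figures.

For a completely mixed reactor with recycle the Lawrence–McCarty relation gives S = K_s·(1 + k_d·θ_c) / [θ_c·(Y·k − k_d) − 1] = 67.9 × (1 + 0.0875 × 16.1) / [16.1 × (0.579 × 4.17 − 0.0875) − 1] = 163.6 / 36.46 = 4.485 mg/L.

S ≈ 4.49 mg/L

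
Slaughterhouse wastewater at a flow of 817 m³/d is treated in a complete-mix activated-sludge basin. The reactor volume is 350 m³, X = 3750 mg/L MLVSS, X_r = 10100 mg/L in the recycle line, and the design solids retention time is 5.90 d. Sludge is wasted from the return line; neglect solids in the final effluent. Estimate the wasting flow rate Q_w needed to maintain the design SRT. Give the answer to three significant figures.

Q_w ≈ 22.0 m³/d

Q_w = (V·X)/(θ_c X_r) = 350.0 × 3750 / (5.90 × 10100) = 22.03 m³/d.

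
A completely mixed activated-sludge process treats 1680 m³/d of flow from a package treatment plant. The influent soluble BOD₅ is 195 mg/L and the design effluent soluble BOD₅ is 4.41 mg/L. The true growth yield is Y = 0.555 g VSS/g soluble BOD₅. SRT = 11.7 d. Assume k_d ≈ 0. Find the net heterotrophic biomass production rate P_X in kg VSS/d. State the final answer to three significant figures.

No decay correction is needed, so Y_obs = Y = 0.555.
Q·(S₀ − S) = 1680 × (195 − 4.41) × 10⁻³ = 320.2 kg/d removed.
P_X = Y_obs · Q(S₀ − S) = 0.5550 × 320.2 = 177.7 kg VSS/d.

P_X ≈ 178 kg VSS/d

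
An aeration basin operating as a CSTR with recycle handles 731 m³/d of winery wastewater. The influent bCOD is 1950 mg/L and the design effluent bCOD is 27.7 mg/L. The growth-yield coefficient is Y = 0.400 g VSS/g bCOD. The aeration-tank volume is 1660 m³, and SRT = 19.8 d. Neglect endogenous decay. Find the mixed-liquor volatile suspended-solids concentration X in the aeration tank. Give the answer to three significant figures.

X ≈ 6700 mg/L

X = Y·Q·ΔS·θ_c / V = 0.400 × 731 × (1950 − 27.7) × 19.8 / 1660 = 6704 mg/L.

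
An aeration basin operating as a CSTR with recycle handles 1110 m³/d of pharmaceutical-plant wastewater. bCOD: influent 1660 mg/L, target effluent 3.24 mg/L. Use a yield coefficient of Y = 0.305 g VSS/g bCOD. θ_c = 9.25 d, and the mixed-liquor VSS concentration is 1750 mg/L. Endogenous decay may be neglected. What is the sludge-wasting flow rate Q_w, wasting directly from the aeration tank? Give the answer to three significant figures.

With k_d = 0 the design equation reduces to V = Y Q (S₀−S) θ_c / X = 0.305 × 1110 × (1660 − 3.24) × 9.25 / 1750 = 2965 m³.
Wasting from the aeration tank: Q_w = V / θ_c = 2965 / 9.25 = 320.5 m³/d.

Q_w ≈ 321 m³/d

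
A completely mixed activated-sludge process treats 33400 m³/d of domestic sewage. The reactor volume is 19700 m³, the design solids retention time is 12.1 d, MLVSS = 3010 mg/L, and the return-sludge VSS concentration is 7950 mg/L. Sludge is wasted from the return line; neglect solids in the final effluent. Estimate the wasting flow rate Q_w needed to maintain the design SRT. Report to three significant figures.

Wasting from the return line (neglecting effluent solids): Q_w = V·X / (θ_c·X_r) = 19700 × 3010 / (12.1 × 7950) = 616.4 m³/d.

Q_w ≈ 616 m³/d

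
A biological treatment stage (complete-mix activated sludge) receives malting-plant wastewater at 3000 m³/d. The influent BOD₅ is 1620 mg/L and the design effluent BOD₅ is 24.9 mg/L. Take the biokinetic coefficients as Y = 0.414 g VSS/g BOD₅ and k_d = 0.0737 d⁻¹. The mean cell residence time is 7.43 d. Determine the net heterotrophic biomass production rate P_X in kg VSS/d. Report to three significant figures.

P_X ≈ 1280 kg VSS/d

Correct the yield for decay: Y_obs = Y/(1 + k_d θ_c) = 0.414 / (1 + 0.0737 × 7.43) = 0.414 / 1.548 = 0.2675.
Substrate removed = Q·(S₀ − S) = 3000 m³/d × (1620 − 24.9) g/m³ = 4.79×10^6 g/d = 4785 kg/d.
Biomass produced: P_X = Y_obs·Q·ΔS = 0.2675 × 4785 ≈ 1280 kg VSS/d.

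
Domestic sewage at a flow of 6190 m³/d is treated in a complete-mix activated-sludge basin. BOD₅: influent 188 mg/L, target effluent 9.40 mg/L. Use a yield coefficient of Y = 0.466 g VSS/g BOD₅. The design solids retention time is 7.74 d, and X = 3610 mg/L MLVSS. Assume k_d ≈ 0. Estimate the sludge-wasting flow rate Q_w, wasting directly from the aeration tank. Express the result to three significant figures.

With k_d = 0 the design equation reduces to V = Y Q (S₀−S) θ_c / X = 0.466 × 6190 × (188 − 9.40) × 7.74 / 3610 = 1105 m³.
With mixed-liquor wasting, θ_c = V/Q_w, so Q_w = V/θ_c = 1105/7.74 = 142.7 m³/d.

Q_w ≈ 143 m³/d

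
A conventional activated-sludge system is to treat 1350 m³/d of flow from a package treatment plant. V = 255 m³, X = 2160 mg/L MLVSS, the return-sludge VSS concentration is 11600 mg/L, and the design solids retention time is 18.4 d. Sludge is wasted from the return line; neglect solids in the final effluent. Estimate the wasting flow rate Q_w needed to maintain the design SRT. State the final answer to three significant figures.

Q_w ≈ 2.58 m³/d

θ_c = V·X/(Q_w·X_r) when wasting from the recycle, so Q_w = V·X/(θ_c·X_r) = 255.0 × 2160 / (18.4 × 11600) = 2.581 m³/d.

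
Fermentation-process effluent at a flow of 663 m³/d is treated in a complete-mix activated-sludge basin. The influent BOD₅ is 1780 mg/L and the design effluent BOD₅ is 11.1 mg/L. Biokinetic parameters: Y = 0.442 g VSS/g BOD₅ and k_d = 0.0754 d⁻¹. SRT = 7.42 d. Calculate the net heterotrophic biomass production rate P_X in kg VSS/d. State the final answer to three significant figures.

P_X ≈ 332 kg VSS/d

Observed yield with endogenous decay: Y_obs = Y / (1 + k_d·θ_c) = 0.442 / (1 + 0.0754 × 7.42) = 0.442 / 1.559 = 0.2834 g VSS/g BOD₅.
Mass of BOD₅ removed per day: Q(S₀ − S) = 663 × 1769 g/m³ = 1173 kg/d.
So the net sludge growth is P_X = 0.2834 × 1173 = 332.4 kg VSS/d.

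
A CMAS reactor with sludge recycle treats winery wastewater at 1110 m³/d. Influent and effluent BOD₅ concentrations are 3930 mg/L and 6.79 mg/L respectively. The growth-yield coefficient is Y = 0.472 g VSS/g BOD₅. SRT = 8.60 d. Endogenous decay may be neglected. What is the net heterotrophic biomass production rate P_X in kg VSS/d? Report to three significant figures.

No decay correction is needed, so Y_obs = Y = 0.472.
Q·(S₀ − S) = 1110 × (3930 − 6.79) × 10⁻³ = 4355 kg/d removed.
Net biomass production P_X = Y_obs × Q·(S₀ − S) = 0.4720 × 4355 = 2055 kg VSS/d.

P_X ≈ 2060 kg VSS/d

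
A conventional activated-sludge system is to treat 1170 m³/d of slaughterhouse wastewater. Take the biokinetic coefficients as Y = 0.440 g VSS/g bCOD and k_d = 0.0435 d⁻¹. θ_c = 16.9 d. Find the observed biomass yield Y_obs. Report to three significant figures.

Y_obs = Y / (1 + k_d θ_c) = 0.440 / (1 + 0.0435 × 16.9) = 0.440 / 1.735 = 0.2536.

Y_obs ≈ 0.254 g VSS/g bCOD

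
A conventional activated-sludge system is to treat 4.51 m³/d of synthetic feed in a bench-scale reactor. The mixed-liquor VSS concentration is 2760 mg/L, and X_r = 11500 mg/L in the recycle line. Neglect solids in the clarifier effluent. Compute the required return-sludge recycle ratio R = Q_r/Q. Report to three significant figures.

R ≈ 0.316

R = Q_r/Q = X/(X_r − X) = 2760 / (11500 − 2760) = 0.3158.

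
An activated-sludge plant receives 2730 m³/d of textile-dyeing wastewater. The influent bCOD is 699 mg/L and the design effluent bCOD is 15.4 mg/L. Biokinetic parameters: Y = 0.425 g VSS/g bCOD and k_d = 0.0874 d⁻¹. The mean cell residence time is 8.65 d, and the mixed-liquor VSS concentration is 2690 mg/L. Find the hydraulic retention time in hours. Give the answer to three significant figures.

Steady-state biomass mass balance: V·X·(1 + k_d·θ_c) = Y·Q·(S₀ − S)·θ_c, so V = 0.425 × 2730 × (699 − 15.4) × 8.65 / [2690 × (1 + 0.0874 × 8.65)] = 6.86×10^6 / 4724 = 1452 m³.
Hydraulic retention time τ = V/Q = 1452 / 2730 = 0.5320 d = 12.77 h.

τ ≈ 12.8 h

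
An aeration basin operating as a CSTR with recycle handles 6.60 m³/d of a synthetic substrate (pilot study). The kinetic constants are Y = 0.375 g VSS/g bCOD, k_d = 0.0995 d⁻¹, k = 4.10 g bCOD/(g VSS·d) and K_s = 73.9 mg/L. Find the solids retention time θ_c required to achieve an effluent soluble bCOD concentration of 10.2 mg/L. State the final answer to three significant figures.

From 1/θ_c = Y·k·S/(K_s + S) − k_d: Y·k·S/(K_s+S) = 0.375 × 4.10 × 10.2 / (73.9 + 10.2) = 0.1865 d⁻¹.
Then 1/θ_c = μ − k_d = 0.1865 − 0.0995 = 0.08697 d⁻¹, giving θ_c = 11.50 d.

θ_c ≈ 11.5 d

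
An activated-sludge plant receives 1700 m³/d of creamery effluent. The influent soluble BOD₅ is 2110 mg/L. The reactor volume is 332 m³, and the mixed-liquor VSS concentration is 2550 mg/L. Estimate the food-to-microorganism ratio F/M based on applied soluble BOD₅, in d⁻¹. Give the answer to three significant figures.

Food-to-microorganism ratio F/M = Q S₀ / (V X) = 1700 × 2110 / (332.0 × 2550) = 4.237 d⁻¹.

F/M ≈ 4.24 d⁻¹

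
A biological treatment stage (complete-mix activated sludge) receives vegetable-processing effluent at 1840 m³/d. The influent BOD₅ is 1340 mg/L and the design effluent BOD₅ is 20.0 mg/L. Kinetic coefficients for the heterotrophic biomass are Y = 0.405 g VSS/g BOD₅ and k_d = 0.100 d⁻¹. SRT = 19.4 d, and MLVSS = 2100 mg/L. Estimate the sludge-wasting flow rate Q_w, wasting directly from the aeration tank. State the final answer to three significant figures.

Q_w ≈ 159 m³/d

Steady-state biomass mass balance: V·X·(1 + k_d·θ_c) = Y·Q·(S₀ − S)·θ_c, so V = 0.405 × 1840 × (1340 − 20.0) × 19.4 / [2100 × (1 + 0.100 × 19.4)] = 1.91×10^7 / 6174 = 3091 m³.
With mixed-liquor wasting, θ_c = V/Q_w, so Q_w = V/θ_c = 3091/19.4 = 159.3 m³/d.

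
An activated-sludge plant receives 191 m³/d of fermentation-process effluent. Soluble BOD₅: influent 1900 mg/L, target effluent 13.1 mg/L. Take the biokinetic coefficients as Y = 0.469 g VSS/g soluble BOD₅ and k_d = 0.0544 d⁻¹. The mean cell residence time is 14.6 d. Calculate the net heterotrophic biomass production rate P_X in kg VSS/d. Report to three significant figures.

Correct the yield for decay: Y_obs = Y/(1 + k_d θ_c) = 0.469 / (1 + 0.0544 × 14.6) = 0.469 / 1.794 = 0.2614.
Substrate removed = Q·(S₀ − S) = 191 m³/d × (1900 − 13.1) g/m³ = 3.6×10^5 g/d = 360.4 kg/d.
Biomass produced: P_X = Y_obs·Q·ΔS = 0.2614 × 360.4 ≈ 94.21 kg VSS/d.

P_X ≈ 94.2 kg VSS/d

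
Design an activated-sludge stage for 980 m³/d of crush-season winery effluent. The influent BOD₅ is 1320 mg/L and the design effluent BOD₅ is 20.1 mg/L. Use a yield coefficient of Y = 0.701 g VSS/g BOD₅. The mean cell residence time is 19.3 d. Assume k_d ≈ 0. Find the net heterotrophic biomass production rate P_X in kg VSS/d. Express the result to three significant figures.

With endogenous decay neglected, the observed yield equals the true yield: Y_obs = Y = 0.701 g VSS/g BOD₅.
ΔS = 1320 − 20.1 = 1300 mg/L, so the substrate removal rate is 980 × 1300/1000 = 1274 kg BOD₅/d.
P_X = Y_obs · Q(S₀ − S) = 0.7010 × 1274 = 893.0 kg VSS/d.

P_X ≈ 893 kg VSS/d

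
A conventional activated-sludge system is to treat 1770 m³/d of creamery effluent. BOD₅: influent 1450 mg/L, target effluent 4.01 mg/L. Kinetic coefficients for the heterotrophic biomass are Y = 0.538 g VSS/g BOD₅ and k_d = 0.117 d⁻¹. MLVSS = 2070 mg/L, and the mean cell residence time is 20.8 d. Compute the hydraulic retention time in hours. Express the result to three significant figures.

τ ≈ 54.6 h

Steady-state biomass mass balance: V·X·(1 + k_d·θ_c) = Y·Q·(S₀ − S)·θ_c, so V = 0.538 × 1770 × (1450 − 4.01) × 20.8 / [2070 × (1 + 0.117 × 20.8)] = 2.86×10^7 / 7108 = 4030 m³.
HRT = V/Q = 4030 m³ / 1770 m³·d⁻¹ = 2.277 d × 24 = 54.64 h.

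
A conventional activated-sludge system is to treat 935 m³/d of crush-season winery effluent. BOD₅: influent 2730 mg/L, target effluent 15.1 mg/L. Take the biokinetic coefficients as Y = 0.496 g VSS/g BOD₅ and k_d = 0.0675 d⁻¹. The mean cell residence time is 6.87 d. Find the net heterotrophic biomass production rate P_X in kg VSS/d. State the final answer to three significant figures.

Correct the yield for decay: Y_obs = Y/(1 + k_d θ_c) = 0.496 / (1 + 0.0675 × 6.87) = 0.496 / 1.464 = 0.3389.
Mass of BOD₅ removed per day: Q(S₀ − S) = 935 × 2715 g/m³ = 2538 kg/d.
Biomass produced: P_X = Y_obs·Q·ΔS = 0.3389 × 2538 ≈ 860.2 kg VSS/d.

P_X ≈ 860 kg VSS/d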